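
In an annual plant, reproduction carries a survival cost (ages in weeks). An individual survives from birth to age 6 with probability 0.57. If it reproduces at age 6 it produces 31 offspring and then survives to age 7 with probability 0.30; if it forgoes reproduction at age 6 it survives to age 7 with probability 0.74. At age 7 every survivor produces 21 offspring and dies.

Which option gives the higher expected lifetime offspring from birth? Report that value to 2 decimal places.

breed at age 6: R₀ = 0.57 × (31 + 0.30 × 21) = 0.57 × 37.3000 = 21.2610
delay to age 7: R₀ = 0.57 × (0.74 × 21) = 0.57 × 15.5400 = 8.8578
Higher: breed at age 6 (21.2610).

21.26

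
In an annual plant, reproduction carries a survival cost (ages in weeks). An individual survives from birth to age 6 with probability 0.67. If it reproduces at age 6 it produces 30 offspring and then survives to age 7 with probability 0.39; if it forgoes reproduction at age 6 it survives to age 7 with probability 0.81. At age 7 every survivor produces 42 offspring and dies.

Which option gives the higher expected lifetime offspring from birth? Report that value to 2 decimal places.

breed at age 6: R₀ = 0.67 × (30 + 0.39 × 42) = 0.67 × 46.3800 = 31.0746
delay to age 7: R₀ = 0.67 × (0.81 × 42) = 0.67 × 34.0200 = 22.7934
Higher: breed at age 6 (31.0746).

31.07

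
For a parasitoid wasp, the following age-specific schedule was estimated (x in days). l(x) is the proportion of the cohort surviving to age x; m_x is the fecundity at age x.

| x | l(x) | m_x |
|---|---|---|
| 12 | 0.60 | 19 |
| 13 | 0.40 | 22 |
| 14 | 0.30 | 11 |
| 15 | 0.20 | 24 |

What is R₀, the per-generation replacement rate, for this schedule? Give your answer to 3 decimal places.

R₀ = Σ l(x) m_x:
  age 12: 0.60 × 19 = 11.4000
  age 13: 0.40 × 22 = 8.8000
  age 14: 0.30 × 11 = 3.3000
  age 15: 0.20 × 24 = 4.8000
R₀ = 11.4000 + 8.8000 + 3.3000 + 4.8000 = 28.3000

28.300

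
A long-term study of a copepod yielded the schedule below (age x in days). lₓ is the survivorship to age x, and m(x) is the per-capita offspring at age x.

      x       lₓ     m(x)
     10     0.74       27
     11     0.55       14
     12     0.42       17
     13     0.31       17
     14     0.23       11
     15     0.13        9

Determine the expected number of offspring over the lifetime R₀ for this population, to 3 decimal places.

43.790

R₀ = Σ lₓ m(x):
  age 10: 0.74 × 27 = 19.9800
  age 11: 0.55 × 14 = 7.7000
  age 12: 0.42 × 17 = 7.1400
  age 13: 0.31 × 17 = 5.2700
  age 14: 0.23 × 11 = 2.5300
  age 15: 0.13 × 9 = 1.1700
R₀ = 19.9800 + 7.7000 + 7.1400 + 5.2700 + 2.5300 + 1.1700 = 43.7900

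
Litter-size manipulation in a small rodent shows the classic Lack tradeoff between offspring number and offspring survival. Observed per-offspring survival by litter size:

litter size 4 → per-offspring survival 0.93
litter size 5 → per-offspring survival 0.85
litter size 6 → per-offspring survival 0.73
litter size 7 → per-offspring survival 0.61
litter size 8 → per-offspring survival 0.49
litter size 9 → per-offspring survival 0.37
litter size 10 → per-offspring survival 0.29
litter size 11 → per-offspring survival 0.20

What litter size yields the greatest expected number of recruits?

6

Expected recruits = c × s(c):
  c=4: 4 × 0.93 = 3.720
  c=5: 5 × 0.85 = 4.250
  c=6: 6 × 0.73 = 4.380
  c=7: 7 × 0.61 = 4.270
  c=8: 8 × 0.49 = 3.920
  c=9: 9 × 0.37 = 3.330
  c=10: 10 × 0.29 = 2.900
  c=11: 11 × 0.20 = 2.200
Maximum at c = 6 (4.380 recruits).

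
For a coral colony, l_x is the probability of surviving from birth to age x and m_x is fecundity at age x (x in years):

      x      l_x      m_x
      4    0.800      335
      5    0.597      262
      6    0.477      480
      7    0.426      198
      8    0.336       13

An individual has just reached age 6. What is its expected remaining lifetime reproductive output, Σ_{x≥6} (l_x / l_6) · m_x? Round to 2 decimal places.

l_6 = 0.477. Conditional survival from age 6 to x is l_x / l_6.
  x=6: (0.477/0.477) × 480 = 480.0000
  x=7: (0.426/0.477) × 198 = 176.8302
  x=8: (0.336/0.477) × 13 = 9.1572
Sum = 480.0000 + 176.8302 + 9.1572 = 665.9874

665.99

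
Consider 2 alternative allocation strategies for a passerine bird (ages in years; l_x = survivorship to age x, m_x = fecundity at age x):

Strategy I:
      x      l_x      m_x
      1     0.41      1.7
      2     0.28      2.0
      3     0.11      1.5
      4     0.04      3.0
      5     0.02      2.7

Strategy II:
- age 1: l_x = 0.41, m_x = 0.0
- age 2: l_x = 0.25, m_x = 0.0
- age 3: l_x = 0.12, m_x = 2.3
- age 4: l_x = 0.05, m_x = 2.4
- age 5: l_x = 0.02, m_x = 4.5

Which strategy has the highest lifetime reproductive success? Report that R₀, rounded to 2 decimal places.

1.60

Strategy I: R₀ = 0.41×1.7 + 0.28×2.0 + 0.11×1.5 + 0.04×3.0 + 0.02×2.7 = 1.5960
Strategy II: R₀ = 0.41×0.0 + 0.25×0.0 + 0.12×2.3 + 0.05×2.4 + 0.02×4.5 = 0.4860
Highest R₀: strategy I with 1.5960.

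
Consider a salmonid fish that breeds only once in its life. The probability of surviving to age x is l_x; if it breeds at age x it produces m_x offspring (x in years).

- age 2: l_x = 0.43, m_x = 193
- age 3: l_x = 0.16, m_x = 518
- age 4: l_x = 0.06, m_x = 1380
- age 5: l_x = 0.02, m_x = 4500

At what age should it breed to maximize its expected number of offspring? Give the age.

Expected offspring if breeding at age x = l_x × m_x:
  age 2: 0.43 × 193 = 82.990
  age 3: 0.16 × 518 = 82.880
  age 4: 0.06 × 1380 = 82.800
  age 5: 0.02 × 4500 = 90.000
Maximum at age 5 (90.000).

5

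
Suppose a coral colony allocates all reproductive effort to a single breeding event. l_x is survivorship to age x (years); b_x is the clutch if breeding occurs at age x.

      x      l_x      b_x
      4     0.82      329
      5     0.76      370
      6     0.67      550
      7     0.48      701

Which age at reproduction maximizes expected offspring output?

Expected offspring if breeding at age x = l_x × b_x:
  age 4: 0.82 × 329 = 269.780
  age 5: 0.76 × 370 = 281.200
  age 6: 0.67 × 550 = 368.500
  age 7: 0.48 × 701 = 336.480
Maximum at age 6 (368.500).

6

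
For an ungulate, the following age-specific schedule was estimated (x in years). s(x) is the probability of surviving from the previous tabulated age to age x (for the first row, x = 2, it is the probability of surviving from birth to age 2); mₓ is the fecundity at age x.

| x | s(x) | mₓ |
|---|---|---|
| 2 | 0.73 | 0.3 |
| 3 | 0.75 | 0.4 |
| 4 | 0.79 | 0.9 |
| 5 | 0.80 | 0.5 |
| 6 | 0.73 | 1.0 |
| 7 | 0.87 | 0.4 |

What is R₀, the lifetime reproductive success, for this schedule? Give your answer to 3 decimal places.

1.341

Survivorship from birth: l_x = s_2·s_3·…·s_x.
  l_2 = 0.73000
  l_3 = 0.54750
  l_4 = 0.43252
  l_5 = 0.34602
  l_6 = 0.25259
  l_7 = 0.21976
R₀ = Σ l_x mₓ:
  age 2: 0.73000 × 0.3 = 0.2190
  age 3: 0.54750 × 0.4 = 0.2190
  age 4: 0.43252 × 0.9 = 0.3893
  age 5: 0.34602 × 0.5 = 0.1730
  age 6: 0.25259 × 1.0 = 0.2526
  age 7: 0.21976 × 0.4 = 0.0879
R₀ = 0.2190 + 0.2190 + 0.3893 + 0.1730 + 0.2526 + 0.0879 = 1.3408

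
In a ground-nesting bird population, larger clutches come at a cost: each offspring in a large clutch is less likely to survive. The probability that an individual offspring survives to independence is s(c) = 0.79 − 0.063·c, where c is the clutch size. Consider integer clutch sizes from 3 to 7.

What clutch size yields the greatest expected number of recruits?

6

Expected recruits = c × s(c):
  c=3: 3 × 0.601 = 1.803
  c=4: 4 × 0.538 = 2.152
  c=5: 5 × 0.475 = 2.375
  c=6: 6 × 0.412 = 2.472
  c=7: 7 × 0.349 = 2.443
Maximum at c = 6 (2.472 recruits).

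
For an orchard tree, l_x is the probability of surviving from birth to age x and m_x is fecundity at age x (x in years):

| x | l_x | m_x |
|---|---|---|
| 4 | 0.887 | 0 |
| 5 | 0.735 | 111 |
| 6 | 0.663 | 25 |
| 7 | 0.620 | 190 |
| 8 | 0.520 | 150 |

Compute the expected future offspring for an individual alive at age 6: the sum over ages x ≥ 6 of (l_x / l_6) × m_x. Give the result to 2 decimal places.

320.32

l_6 = 0.663. Conditional survival from age 6 to x is l_x / l_6.
  x=6: (0.663/0.663) × 25 = 25.0000
  x=7: (0.620/0.663) × 190 = 177.6772
  x=8: (0.520/0.663) × 150 = 117.6471
Sum = 25.0000 + 177.6772 + 117.6471 = 320.3243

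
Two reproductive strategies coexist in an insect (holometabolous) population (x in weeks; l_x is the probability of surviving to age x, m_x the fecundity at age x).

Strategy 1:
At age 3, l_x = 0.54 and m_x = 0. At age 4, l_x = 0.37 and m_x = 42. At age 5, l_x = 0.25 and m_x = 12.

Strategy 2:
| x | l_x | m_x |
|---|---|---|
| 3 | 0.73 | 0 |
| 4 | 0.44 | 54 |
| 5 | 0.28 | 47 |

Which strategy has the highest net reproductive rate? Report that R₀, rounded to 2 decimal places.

36.92

Strategy 1: R₀ = 0.54×0 + 0.37×42 + 0.25×12 = 18.5400
Strategy 2: R₀ = 0.73×0 + 0.44×54 + 0.28×47 = 36.9200
Highest R₀: strategy 2 with 36.9200.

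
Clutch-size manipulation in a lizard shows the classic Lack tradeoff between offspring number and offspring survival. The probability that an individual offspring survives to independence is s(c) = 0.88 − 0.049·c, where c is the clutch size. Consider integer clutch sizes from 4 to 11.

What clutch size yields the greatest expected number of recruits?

9

Expected recruits = c × s(c):
  c=4: 4 × 0.684 = 2.736
  c=5: 5 × 0.635 = 3.175
  c=6: 6 × 0.586 = 3.516
  c=7: 7 × 0.537 = 3.759
  c=8: 8 × 0.488 = 3.904
  c=9: 9 × 0.439 = 3.951
  c=10: 10 × 0.390 = 3.900
  c=11: 11 × 0.341 = 3.751
Maximum at c = 9 (3.951 recruits).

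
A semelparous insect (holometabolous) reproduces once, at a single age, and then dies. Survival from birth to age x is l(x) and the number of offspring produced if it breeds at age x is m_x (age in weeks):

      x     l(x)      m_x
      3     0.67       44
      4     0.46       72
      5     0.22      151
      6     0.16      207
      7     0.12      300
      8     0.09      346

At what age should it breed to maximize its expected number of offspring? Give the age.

7

Expected offspring if breeding at age x = l(x) × m_x:
  age 3: 0.67 × 44 = 29.480
  age 4: 0.46 × 72 = 33.120
  age 5: 0.22 × 151 = 33.220
  age 6: 0.16 × 207 = 33.120
  age 7: 0.12 × 300 = 36.000
  age 8: 0.09 × 346 = 31.140
Maximum at age 7 (36.000).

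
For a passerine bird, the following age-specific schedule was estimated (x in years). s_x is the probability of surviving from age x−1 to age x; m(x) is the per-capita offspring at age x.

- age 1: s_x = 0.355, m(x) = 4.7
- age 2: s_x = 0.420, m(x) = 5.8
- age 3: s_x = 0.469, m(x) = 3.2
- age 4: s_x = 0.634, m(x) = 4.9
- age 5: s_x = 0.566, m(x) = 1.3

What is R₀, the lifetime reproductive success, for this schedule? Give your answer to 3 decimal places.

Survivorship from birth: l_x = s_1·s_2·…·s_x.
  l_1 = 0.35500
  l_2 = 0.14910
  l_3 = 0.06993
  l_4 = 0.04433
  l_5 = 0.02509
R₀ = Σ l_x m(x):
  age 1: 0.35500 × 4.7 = 1.6685
  age 2: 0.14910 × 5.8 = 0.8648
  age 3: 0.06993 × 3.2 = 0.2238
  age 4: 0.04433 × 4.9 = 0.2172
  age 5: 0.02509 × 1.3 = 0.0326
R₀ = 1.6685 + 0.8648 + 0.2238 + 0.2172 + 0.0326 = 3.0069

3.007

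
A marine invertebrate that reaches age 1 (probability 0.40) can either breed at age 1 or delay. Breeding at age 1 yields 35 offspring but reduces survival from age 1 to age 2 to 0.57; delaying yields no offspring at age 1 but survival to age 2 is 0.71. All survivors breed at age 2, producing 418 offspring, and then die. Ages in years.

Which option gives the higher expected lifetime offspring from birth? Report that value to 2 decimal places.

breed at age 1: R₀ = 0.40 × (35 + 0.57 × 418) = 0.40 × 273.2600 = 109.3040
delay to age 2: R₀ = 0.40 × (0.71 × 418) = 0.40 × 296.7800 = 118.7120
Higher: delay to age 2 (118.7120).

118.71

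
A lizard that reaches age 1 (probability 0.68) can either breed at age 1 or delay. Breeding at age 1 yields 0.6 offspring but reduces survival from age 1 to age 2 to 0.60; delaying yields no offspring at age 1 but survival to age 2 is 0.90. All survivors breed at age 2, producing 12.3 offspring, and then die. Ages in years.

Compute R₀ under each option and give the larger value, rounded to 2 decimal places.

7.53

breed at age 1: R₀ = 0.68 × (0.6 + 0.60 × 12.3) = 0.68 × 7.9800 = 5.4264
delay to age 2: R₀ = 0.68 × (0.90 × 12.3) = 0.68 × 11.0700 = 7.5276
Higher: delay to age 2 (7.5276).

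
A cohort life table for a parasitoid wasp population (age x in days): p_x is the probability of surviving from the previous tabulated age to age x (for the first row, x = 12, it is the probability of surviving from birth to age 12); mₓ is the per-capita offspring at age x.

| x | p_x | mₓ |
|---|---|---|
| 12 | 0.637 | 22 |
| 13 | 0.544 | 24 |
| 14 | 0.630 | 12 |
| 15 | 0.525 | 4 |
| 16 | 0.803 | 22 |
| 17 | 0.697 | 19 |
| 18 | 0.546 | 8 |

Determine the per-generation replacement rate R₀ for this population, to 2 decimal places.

28.93

Survivorship from birth: l_x = p_12·p_13·…·p_x.
  l_12 = 0.63700
  l_13 = 0.34653
  l_14 = 0.21831
  l_15 = 0.11461
  l_16 = 0.09204
  l_17 = 0.06415
  l_18 = 0.03503
R₀ = Σ l_x mₓ:
  age 12: 0.63700 × 22 = 14.0140
  age 13: 0.34653 × 24 = 8.3167
  age 14: 0.21831 × 12 = 2.6197
  age 15: 0.11461 × 4 = 0.4584
  age 16: 0.09204 × 22 = 2.0249
  age 17: 0.06415 × 19 = 1.2188
  age 18: 0.03503 × 8 = 0.2802
R₀ = 14.0140 + 8.3167 + 2.6197 + 0.4584 + 2.0249 + 1.2188 + 0.2802 = 28.9328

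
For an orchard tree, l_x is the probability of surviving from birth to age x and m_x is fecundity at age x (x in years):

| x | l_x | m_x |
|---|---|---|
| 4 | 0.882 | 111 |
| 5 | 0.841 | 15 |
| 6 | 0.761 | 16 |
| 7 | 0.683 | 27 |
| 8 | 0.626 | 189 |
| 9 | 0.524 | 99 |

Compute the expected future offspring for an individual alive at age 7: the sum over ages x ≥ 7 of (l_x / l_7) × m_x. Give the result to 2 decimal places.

l_7 = 0.683. Conditional survival from age 7 to x is l_x / l_7.
  x=7: (0.683/0.683) × 27 = 27.0000
  x=8: (0.626/0.683) × 189 = 173.2269
  x=9: (0.524/0.683) × 99 = 75.9531
Sum = 27.0000 + 173.2269 + 75.9531 = 276.1801

276.18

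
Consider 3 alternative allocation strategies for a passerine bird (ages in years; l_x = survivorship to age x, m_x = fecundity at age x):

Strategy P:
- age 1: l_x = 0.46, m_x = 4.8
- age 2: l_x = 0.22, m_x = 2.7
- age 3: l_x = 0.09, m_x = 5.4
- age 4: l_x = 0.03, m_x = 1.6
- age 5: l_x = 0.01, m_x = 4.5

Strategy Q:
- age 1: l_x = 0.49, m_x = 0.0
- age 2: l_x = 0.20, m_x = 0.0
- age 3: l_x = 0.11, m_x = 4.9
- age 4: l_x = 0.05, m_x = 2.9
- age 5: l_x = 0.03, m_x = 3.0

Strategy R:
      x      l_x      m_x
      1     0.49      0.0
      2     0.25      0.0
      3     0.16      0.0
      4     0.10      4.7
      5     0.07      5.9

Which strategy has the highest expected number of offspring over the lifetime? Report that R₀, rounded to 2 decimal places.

3.38

Strategy P: R₀ = 0.46×4.8 + 0.22×2.7 + 0.09×5.4 + 0.03×1.6 + 0.01×4.5 = 3.3810
Strategy Q: R₀ = 0.49×0.0 + 0.20×0.0 + 0.11×4.9 + 0.05×2.9 + 0.03×3.0 = 0.7740
Strategy R: R₀ = 0.49×0.0 + 0.25×0.0 + 0.16×0.0 + 0.10×4.7 + 0.07×5.9 = 0.8830
Highest R₀: strategy P with 3.3810.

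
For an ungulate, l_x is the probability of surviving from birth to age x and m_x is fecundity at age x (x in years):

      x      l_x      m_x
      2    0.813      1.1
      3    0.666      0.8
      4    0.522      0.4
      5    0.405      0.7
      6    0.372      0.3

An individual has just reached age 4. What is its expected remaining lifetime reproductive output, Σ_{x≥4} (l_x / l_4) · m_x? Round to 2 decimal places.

l_4 = 0.522. Conditional survival from age 4 to x is l_x / l_4.
  x=4: (0.522/0.522) × 0.4 = 0.4000
  x=5: (0.405/0.522) × 0.7 = 0.5431
  x=6: (0.372/0.522) × 0.3 = 0.2138
Sum = 0.4000 + 0.5431 + 0.2138 = 1.1569

1.16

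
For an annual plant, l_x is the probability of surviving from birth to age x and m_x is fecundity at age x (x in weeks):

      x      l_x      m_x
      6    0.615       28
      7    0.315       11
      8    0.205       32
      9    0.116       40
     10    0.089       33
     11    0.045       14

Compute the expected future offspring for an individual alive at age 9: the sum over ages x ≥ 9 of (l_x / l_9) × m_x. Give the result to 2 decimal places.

70.75

l_9 = 0.116. Conditional survival from age 9 to x is l_x / l_9.
  x=9: (0.116/0.116) × 40 = 40.0000
  x=10: (0.089/0.116) × 33 = 25.3190
  x=11: (0.045/0.116) × 14 = 5.4310
Sum = 40.0000 + 25.3190 + 5.4310 = 70.7500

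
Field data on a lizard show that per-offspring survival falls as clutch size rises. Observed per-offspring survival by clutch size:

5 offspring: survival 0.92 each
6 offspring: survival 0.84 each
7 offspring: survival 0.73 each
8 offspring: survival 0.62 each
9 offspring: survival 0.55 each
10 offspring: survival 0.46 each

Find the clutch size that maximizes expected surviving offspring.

Expected surviving offspring = c × s(c):
  c=5: 5 × 0.92 = 4.600
  c=6: 6 × 0.84 = 5.040
  c=7: 7 × 0.73 = 5.110
  c=8: 8 × 0.62 = 4.960
  c=9: 9 × 0.55 = 4.950
  c=10: 10 × 0.46 = 4.600
Maximum at c = 7 (5.110 surviving offspring).

7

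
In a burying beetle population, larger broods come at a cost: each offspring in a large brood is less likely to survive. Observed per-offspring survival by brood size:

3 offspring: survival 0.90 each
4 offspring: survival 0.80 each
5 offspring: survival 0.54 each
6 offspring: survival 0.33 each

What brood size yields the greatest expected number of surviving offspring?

4

Expected surviving offspring = c × s(c):
  c=3: 3 × 0.90 = 2.700
  c=4: 4 × 0.80 = 3.200
  c=5: 5 × 0.54 = 2.700
  c=6: 6 × 0.33 = 1.980
Maximum at c = 4 (3.200 surviving offspring).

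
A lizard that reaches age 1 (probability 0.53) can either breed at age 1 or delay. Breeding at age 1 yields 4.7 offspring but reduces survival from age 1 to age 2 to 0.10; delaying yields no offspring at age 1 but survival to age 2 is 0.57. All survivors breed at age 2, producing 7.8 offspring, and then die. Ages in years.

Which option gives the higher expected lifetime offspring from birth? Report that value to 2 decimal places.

breed at age 1: R₀ = 0.53 × (4.7 + 0.10 × 7.8) = 0.53 × 5.4800 = 2.9044
delay to age 2: R₀ = 0.53 × (0.57 × 7.8) = 0.53 × 4.4460 = 2.3564
Higher: breed at age 1 (2.9044).

2.90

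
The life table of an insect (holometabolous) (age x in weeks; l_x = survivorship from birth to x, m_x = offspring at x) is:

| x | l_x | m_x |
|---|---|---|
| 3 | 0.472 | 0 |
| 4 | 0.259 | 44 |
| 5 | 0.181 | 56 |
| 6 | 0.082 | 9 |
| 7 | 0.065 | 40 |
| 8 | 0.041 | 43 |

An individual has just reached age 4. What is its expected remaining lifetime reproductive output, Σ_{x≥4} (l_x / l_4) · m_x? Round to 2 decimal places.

l_4 = 0.259. Conditional survival from age 4 to x is l_x / l_4.
  x=4: (0.259/0.259) × 44 = 44.0000
  x=5: (0.181/0.259) × 56 = 39.1351
  x=6: (0.082/0.259) × 9 = 2.8494
  x=7: (0.065/0.259) × 40 = 10.0386
  x=8: (0.041/0.259) × 43 = 6.8069
Sum = 44.0000 + 39.1351 + 2.8494 + 10.0386 + 6.8069 = 102.8301

102.83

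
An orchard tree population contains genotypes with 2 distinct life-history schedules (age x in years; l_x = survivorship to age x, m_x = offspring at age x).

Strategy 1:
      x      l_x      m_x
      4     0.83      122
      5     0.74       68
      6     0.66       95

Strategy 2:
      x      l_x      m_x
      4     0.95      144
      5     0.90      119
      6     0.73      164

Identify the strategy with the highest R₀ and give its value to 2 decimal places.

Strategy 1: R₀ = 0.83×122 + 0.74×68 + 0.66×95 = 214.2800
Strategy 2: R₀ = 0.95×144 + 0.90×119 + 0.73×164 = 363.6200
Highest R₀: strategy 2 with 363.6200.

363.62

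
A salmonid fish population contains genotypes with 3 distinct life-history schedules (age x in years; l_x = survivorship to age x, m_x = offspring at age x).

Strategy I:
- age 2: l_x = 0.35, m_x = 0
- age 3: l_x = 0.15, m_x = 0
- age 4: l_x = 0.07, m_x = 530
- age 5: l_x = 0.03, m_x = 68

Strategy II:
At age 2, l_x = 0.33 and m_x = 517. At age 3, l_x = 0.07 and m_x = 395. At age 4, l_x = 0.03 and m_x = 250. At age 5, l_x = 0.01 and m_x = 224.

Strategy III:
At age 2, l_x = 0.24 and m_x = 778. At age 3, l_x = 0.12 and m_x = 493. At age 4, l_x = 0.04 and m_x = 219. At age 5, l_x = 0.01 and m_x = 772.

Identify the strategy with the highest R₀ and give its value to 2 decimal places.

Strategy I: R₀ = 0.35×0 + 0.15×0 + 0.07×530 + 0.03×68 = 39.1400
Strategy II: R₀ = 0.33×517 + 0.07×395 + 0.03×250 + 0.01×224 = 208.0000
Strategy III: R₀ = 0.24×778 + 0.12×493 + 0.04×219 + 0.01×772 = 262.3600
Highest R₀: strategy III with 262.3600.

262.36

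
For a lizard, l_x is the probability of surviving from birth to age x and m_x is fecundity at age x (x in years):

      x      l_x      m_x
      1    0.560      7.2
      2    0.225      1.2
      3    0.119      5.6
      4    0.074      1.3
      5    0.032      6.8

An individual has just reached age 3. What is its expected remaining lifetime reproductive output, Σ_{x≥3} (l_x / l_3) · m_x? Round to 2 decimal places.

l_3 = 0.119. Conditional survival from age 3 to x is l_x / l_3.
  x=3: (0.119/0.119) × 5.6 = 5.6000
  x=4: (0.074/0.119) × 1.3 = 0.8084
  x=5: (0.032/0.119) × 6.8 = 1.8286
Sum = 5.6000 + 0.8084 + 1.8286 = 8.2370

8.24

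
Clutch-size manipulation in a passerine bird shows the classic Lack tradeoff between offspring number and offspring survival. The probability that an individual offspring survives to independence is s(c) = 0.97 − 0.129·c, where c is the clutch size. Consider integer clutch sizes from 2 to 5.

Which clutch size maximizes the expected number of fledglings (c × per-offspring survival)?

Expected fledglings = c × s(c):
  c=2: 2 × 0.712 = 1.424
  c=3: 3 × 0.583 = 1.749
  c=4: 4 × 0.454 = 1.816
  c=5: 5 × 0.325 = 1.625
Maximum at c = 4 (1.816 fledglings).

4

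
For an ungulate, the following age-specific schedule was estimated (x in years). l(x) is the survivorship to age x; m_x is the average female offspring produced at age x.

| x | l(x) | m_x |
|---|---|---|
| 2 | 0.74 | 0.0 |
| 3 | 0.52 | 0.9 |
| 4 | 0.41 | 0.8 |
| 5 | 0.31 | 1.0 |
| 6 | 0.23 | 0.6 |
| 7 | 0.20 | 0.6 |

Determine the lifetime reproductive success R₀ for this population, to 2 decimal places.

1.36

R₀ = Σ l(x) m_x:
  age 2: 0.74 × 0.0 = 0.0000
  age 3: 0.52 × 0.9 = 0.4680
  age 4: 0.41 × 0.8 = 0.3280
  age 5: 0.31 × 1.0 = 0.3100
  age 6: 0.23 × 0.6 = 0.1380
  age 7: 0.20 × 0.6 = 0.1200
R₀ = 0.0000 + 0.4680 + 0.3280 + 0.3100 + 0.1380 + 0.1200 = 1.3640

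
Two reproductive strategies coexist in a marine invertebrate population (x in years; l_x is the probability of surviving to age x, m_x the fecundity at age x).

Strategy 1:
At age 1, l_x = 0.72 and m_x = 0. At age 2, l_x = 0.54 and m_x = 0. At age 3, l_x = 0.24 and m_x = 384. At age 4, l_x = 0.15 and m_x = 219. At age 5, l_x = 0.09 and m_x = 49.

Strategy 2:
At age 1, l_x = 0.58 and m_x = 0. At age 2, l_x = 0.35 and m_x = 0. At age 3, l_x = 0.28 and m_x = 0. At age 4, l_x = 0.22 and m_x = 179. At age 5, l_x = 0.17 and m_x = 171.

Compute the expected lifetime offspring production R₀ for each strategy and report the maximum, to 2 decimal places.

Strategy 1: R₀ = 0.72×0 + 0.54×0 + 0.24×384 + 0.15×219 + 0.09×49 = 129.4200
Strategy 2: R₀ = 0.58×0 + 0.35×0 + 0.28×0 + 0.22×179 + 0.17×171 = 68.4500
Highest R₀: strategy 1 with 129.4200.

129.42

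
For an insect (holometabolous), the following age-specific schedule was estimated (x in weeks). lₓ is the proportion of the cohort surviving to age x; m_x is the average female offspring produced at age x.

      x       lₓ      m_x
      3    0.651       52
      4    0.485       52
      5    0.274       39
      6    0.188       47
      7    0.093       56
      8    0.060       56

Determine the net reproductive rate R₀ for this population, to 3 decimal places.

87.162

R₀ = Σ lₓ m_x:
  age 3: 0.651 × 52 = 33.8520
  age 4: 0.485 × 52 = 25.2200
  age 5: 0.274 × 39 = 10.6860
  age 6: 0.188 × 47 = 8.8360
  age 7: 0.093 × 56 = 5.2080
  age 8: 0.060 × 56 = 3.3600
R₀ = 33.8520 + 25.2200 + 10.6860 + 8.8360 + 5.2080 + 3.3600 = 87.1620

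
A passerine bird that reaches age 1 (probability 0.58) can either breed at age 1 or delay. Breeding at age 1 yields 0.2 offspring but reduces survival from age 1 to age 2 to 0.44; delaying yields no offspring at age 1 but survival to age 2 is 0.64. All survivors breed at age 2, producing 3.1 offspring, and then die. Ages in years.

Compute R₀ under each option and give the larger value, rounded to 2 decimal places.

1.15

breed at age 1: R₀ = 0.58 × (0.2 + 0.44 × 3.1) = 0.58 × 1.5640 = 0.9071
delay to age 2: R₀ = 0.58 × (0.64 × 3.1) = 0.58 × 1.9840 = 1.1507
Higher: delay to age 2 (1.1507).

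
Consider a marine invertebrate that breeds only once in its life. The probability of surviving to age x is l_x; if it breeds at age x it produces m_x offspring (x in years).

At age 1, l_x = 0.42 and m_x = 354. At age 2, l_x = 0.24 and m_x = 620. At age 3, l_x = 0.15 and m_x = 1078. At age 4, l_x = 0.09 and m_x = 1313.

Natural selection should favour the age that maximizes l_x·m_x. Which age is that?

3

Expected offspring if breeding at age x = l_x × m_x:
  age 1: 0.42 × 354 = 148.680
  age 2: 0.24 × 620 = 148.800
  age 3: 0.15 × 1078 = 161.700
  age 4: 0.09 × 1313 = 118.170
Maximum at age 3 (161.700).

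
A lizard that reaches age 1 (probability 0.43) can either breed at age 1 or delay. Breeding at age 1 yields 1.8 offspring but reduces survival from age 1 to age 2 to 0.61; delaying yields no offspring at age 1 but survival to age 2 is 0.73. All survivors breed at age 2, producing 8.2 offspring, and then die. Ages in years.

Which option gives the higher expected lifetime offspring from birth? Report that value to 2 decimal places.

2.92

breed at age 1: R₀ = 0.43 × (1.8 + 0.61 × 8.2) = 0.43 × 6.8020 = 2.9249
delay to age 2: R₀ = 0.43 × (0.73 × 8.2) = 0.43 × 5.9860 = 2.5740
Higher: breed at age 1 (2.9249).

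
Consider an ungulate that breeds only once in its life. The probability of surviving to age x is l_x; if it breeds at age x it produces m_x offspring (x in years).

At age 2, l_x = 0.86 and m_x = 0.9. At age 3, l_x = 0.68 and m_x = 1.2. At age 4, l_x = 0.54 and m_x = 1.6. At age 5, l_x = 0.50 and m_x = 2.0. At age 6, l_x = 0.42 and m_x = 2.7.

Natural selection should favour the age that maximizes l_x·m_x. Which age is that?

6

Expected offspring if breeding at age x = l_x × m_x:
  age 2: 0.86 × 0.9 = 0.774
  age 3: 0.68 × 1.2 = 0.816
  age 4: 0.54 × 1.6 = 0.864
  age 5: 0.50 × 2.0 = 1.000
  age 6: 0.42 × 2.7 = 1.134
Maximum at age 6 (1.134).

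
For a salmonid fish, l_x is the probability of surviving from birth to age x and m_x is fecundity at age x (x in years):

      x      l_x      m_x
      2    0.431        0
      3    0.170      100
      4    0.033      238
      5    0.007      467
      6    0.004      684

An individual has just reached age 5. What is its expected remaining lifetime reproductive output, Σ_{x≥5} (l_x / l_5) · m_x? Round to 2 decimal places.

857.86

l_5 = 0.007. Conditional survival from age 5 to x is l_x / l_5.
  x=5: (0.007/0.007) × 467 = 467.0000
  x=6: (0.004/0.007) × 684 = 390.8571
Sum = 467.0000 + 390.8571 = 857.8571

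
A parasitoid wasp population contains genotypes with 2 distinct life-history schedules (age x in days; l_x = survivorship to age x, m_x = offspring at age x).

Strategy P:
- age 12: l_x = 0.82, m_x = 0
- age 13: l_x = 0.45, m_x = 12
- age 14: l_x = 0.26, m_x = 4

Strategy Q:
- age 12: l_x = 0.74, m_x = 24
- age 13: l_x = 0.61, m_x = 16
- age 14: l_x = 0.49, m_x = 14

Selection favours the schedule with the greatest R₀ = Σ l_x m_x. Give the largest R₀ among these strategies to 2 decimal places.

34.38

Strategy P: R₀ = 0.82×0 + 0.45×12 + 0.26×4 = 6.4400
Strategy Q: R₀ = 0.74×24 + 0.61×16 + 0.49×14 = 34.3800
Highest R₀: strategy Q with 34.3800.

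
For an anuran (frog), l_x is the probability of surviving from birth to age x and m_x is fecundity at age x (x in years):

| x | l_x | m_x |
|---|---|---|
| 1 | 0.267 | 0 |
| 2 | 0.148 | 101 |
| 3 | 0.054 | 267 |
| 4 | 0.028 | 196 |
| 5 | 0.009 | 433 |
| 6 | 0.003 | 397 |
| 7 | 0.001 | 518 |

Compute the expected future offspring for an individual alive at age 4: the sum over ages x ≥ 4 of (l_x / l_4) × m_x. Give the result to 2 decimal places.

396.21

l_4 = 0.028. Conditional survival from age 4 to x is l_x / l_4.
  x=4: (0.028/0.028) × 196 = 196.0000
  x=5: (0.009/0.028) × 433 = 139.1786
  x=6: (0.003/0.028) × 397 = 42.5357
  x=7: (0.001/0.028) × 518 = 18.5000
Sum = 196.0000 + 139.1786 + 42.5357 + 18.5000 = 396.2143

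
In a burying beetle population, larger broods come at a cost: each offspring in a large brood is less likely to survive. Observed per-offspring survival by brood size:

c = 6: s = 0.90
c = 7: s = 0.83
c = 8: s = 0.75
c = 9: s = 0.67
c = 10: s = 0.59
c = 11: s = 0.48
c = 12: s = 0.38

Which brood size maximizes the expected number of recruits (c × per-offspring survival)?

9

Expected recruits = c × s(c):
  c=6: 6 × 0.90 = 5.400
  c=7: 7 × 0.83 = 5.810
  c=8: 8 × 0.75 = 6.000
  c=9: 9 × 0.67 = 6.030
  c=10: 10 × 0.59 = 5.900
  c=11: 11 × 0.48 = 5.280
  c=12: 12 × 0.38 = 4.560
Maximum at c = 9 (6.030 recruits).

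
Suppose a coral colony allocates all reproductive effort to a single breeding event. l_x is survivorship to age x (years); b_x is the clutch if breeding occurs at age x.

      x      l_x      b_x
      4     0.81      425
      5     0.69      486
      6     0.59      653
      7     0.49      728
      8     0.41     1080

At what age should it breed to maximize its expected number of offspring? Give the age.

8

Expected offspring if breeding at age x = l_x × b_x:
  age 4: 0.81 × 425 = 344.250
  age 5: 0.69 × 486 = 335.340
  age 6: 0.59 × 653 = 385.270
  age 7: 0.49 × 728 = 356.720
  age 8: 0.41 × 1080 = 442.800
Maximum at age 8 (442.800).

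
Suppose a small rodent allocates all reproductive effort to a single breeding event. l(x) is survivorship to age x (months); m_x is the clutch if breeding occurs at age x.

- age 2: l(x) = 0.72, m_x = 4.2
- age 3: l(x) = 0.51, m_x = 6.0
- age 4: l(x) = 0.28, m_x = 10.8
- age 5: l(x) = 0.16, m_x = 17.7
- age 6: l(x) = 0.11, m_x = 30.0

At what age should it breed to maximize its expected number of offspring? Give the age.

6

Expected offspring if breeding at age x = l(x) × m_x:
  age 2: 0.72 × 4.2 = 3.024
  age 3: 0.51 × 6.0 = 3.060
  age 4: 0.28 × 10.8 = 3.024
  age 5: 0.16 × 17.7 = 2.832
  age 6: 0.11 × 30.0 = 3.300
Maximum at age 6 (3.300).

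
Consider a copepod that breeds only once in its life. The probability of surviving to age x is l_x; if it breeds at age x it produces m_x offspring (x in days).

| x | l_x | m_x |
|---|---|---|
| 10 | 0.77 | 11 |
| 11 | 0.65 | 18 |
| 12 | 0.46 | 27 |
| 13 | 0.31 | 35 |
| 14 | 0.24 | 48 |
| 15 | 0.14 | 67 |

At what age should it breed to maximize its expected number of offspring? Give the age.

12

Expected offspring if breeding at age x = l_x × m_x:
  age 10: 0.77 × 11 = 8.470
  age 11: 0.65 × 18 = 11.700
  age 12: 0.46 × 27 = 12.420
  age 13: 0.31 × 35 = 10.850
  age 14: 0.24 × 48 = 11.520
  age 15: 0.14 × 67 = 9.380
Maximum at age 12 (12.420).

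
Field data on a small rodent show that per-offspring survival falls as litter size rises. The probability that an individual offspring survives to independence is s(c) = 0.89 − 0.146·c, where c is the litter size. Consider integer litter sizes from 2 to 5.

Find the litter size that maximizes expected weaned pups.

3

Expected weaned pups = c × s(c):
  c=2: 2 × 0.598 = 1.196
  c=3: 3 × 0.452 = 1.356
  c=4: 4 × 0.306 = 1.224
  c=5: 5 × 0.160 = 0.800
Maximum at c = 3 (1.356 weaned pups).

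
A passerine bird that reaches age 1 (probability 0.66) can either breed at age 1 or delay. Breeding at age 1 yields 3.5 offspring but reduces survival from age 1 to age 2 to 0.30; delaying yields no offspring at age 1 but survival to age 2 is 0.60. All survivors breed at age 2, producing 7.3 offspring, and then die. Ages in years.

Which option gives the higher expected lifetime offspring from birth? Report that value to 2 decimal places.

breed at age 1: R₀ = 0.66 × (3.5 + 0.30 × 7.3) = 0.66 × 5.6900 = 3.7554
delay to age 2: R₀ = 0.66 × (0.60 × 7.3) = 0.66 × 4.3800 = 2.8908
Higher: breed at age 1 (3.7554).

3.76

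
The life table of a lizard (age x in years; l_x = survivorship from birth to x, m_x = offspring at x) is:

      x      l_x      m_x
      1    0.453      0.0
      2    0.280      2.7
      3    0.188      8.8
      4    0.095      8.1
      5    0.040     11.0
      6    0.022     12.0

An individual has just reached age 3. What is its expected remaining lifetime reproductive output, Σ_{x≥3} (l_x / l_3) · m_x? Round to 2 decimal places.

16.64

l_3 = 0.188. Conditional survival from age 3 to x is l_x / l_3.
  x=3: (0.188/0.188) × 8.8 = 8.8000
  x=4: (0.095/0.188) × 8.1 = 4.0931
  x=5: (0.040/0.188) × 11.0 = 2.3404
  x=6: (0.022/0.188) × 12.0 = 1.4043
Sum = 8.8000 + 4.0931 + 2.3404 + 1.4043 = 16.6378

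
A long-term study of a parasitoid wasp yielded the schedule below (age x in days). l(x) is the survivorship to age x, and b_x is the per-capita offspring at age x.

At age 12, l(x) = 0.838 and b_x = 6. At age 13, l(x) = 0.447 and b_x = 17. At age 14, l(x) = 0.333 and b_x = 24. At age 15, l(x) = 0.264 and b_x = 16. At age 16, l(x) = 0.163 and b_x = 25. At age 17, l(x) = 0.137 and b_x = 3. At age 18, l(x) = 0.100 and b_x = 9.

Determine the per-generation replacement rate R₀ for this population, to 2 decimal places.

R₀ = Σ l(x) b_x:
  age 12: 0.838 × 6 = 5.0280
  age 13: 0.447 × 17 = 7.5990
  age 14: 0.333 × 24 = 7.9920
  age 15: 0.264 × 16 = 4.2240
  age 16: 0.163 × 25 = 4.0750
  age 17: 0.137 × 3 = 0.4110
  age 18: 0.100 × 9 = 0.9000
R₀ = 5.0280 + 7.5990 + 7.9920 + 4.2240 + 4.0750 + 0.4110 + 0.9000 = 30.2290

30.23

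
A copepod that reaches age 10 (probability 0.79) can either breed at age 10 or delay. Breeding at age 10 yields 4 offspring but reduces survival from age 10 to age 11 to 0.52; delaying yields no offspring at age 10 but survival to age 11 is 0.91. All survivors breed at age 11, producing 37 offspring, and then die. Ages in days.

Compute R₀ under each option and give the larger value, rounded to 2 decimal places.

breed at age 10: R₀ = 0.79 × (4 + 0.52 × 37) = 0.79 × 23.2400 = 18.3596
delay to age 11: R₀ = 0.79 × (0.91 × 37) = 0.79 × 33.6700 = 26.5993
Higher: delay to age 11 (26.5993).

26.60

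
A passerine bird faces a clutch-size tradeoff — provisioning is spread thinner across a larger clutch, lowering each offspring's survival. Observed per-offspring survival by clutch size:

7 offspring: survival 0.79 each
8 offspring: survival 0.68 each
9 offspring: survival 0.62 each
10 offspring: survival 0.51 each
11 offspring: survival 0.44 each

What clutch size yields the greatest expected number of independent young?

Expected independent young = c × s(c):
  c=7: 7 × 0.79 = 5.530
  c=8: 8 × 0.68 = 5.440
  c=9: 9 × 0.62 = 5.580
  c=10: 10 × 0.51 = 5.100
  c=11: 11 × 0.44 = 4.840
Maximum at c = 9 (5.580 independent young).

9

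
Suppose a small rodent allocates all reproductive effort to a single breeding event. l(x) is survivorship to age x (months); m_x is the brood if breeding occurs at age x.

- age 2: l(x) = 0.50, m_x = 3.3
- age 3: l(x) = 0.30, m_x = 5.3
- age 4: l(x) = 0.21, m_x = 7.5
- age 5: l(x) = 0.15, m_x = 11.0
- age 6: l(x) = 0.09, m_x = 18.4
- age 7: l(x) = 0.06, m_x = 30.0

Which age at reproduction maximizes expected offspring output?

Expected offspring if breeding at age x = l(x) × m_x:
  age 2: 0.50 × 3.3 = 1.650
  age 3: 0.30 × 5.3 = 1.590
  age 4: 0.21 × 7.5 = 1.575
  age 5: 0.15 × 11.0 = 1.650
  age 6: 0.09 × 18.4 = 1.656
  age 7: 0.06 × 30.0 = 1.800
Maximum at age 7 (1.800).

7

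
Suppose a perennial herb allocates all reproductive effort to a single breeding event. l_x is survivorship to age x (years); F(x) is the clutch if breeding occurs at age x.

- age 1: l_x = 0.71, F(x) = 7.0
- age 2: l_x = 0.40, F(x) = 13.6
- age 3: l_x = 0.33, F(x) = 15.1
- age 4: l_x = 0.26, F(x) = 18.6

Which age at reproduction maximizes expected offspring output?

2

Expected offspring if breeding at age x = l_x × F(x):
  age 1: 0.71 × 7.0 = 4.970
  age 2: 0.40 × 13.6 = 5.440
  age 3: 0.33 × 15.1 = 4.983
  age 4: 0.26 × 18.6 = 4.836
Maximum at age 2 (5.440).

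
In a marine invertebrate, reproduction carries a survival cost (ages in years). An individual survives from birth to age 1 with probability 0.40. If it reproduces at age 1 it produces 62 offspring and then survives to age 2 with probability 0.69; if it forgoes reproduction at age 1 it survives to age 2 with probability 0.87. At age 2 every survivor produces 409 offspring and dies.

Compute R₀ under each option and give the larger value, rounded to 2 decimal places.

breed at age 1: R₀ = 0.40 × (62 + 0.69 × 409) = 0.40 × 344.2100 = 137.6840
delay to age 2: R₀ = 0.40 × (0.87 × 409) = 0.40 × 355.8300 = 142.3320
Higher: delay to age 2 (142.3320).

142.33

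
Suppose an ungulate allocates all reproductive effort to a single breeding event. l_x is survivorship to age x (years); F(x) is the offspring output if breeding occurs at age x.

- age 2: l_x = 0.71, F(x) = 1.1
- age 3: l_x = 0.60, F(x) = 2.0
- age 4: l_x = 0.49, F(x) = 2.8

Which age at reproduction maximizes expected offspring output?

4

Expected offspring if breeding at age x = l_x × F(x):
  age 2: 0.71 × 1.1 = 0.781
  age 3: 0.60 × 2.0 = 1.200
  age 4: 0.49 × 2.8 = 1.372
Maximum at age 4 (1.372).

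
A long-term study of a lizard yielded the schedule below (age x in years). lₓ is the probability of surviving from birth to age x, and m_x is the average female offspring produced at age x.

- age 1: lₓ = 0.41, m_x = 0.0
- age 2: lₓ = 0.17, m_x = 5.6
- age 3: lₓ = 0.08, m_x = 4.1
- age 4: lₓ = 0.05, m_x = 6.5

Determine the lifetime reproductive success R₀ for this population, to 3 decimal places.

1.605

R₀ = Σ lₓ m_x:
  age 1: 0.41 × 0.0 = 0.0000
  age 2: 0.17 × 5.6 = 0.9520
  age 3: 0.08 × 4.1 = 0.3280
  age 4: 0.05 × 6.5 = 0.3250
R₀ = 0.0000 + 0.9520 + 0.3280 + 0.3250 = 1.6050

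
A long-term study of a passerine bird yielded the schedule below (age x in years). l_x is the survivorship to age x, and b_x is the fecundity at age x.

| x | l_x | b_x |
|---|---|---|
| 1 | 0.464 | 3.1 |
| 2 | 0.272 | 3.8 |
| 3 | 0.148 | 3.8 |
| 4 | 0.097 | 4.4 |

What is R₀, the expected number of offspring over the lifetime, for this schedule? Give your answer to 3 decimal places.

3.461

R₀ = Σ l_x b_x:
  age 1: 0.464 × 3.1 = 1.4384
  age 2: 0.272 × 3.8 = 1.0336
  age 3: 0.148 × 3.8 = 0.5624
  age 4: 0.097 × 4.4 = 0.4268
R₀ = 1.4384 + 1.0336 + 0.5624 + 0.4268 = 3.4612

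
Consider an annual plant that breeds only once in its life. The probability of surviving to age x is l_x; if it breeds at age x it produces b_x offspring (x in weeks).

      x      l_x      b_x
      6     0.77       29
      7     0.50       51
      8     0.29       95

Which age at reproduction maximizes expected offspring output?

8

Expected offspring if breeding at age x = l_x × b_x:
  age 6: 0.77 × 29 = 22.330
  age 7: 0.50 × 51 = 25.500
  age 8: 0.29 × 95 = 27.550
Maximum at age 8 (27.550).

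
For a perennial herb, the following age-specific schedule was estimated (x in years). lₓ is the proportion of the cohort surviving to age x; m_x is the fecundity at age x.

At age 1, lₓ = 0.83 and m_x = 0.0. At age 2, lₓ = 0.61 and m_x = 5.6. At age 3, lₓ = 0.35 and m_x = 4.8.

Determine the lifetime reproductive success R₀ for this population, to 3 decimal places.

R₀ = Σ lₓ m_x:
  age 1: 0.83 × 0.0 = 0.0000
  age 2: 0.61 × 5.6 = 3.4160
  age 3: 0.35 × 4.8 = 1.6800
R₀ = 0.0000 + 3.4160 + 1.6800 = 5.0960

5.096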